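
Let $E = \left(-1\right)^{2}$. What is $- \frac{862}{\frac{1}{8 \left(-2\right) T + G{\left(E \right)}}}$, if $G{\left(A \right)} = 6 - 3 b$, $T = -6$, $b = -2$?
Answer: $-93096$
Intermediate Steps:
$E = 1$
$G{\left(A \right)} = 12$ ($G{\left(A \right)} = 6 - -6 = 6 + 6 = 12$)
$- \frac{862}{\frac{1}{8 \left(-2\right) T + G{\left(E \right)}}} = - \frac{862}{\frac{1}{8 \left(-2\right) \left(-6\right) + 12}} = - \frac{862}{\frac{1}{\left(-16\right) \left(-6\right) + 12}} = - \frac{862}{\frac{1}{96 + 12}} = - \frac{862}{\frac{1}{108}} = - 862 \frac{1}{\frac{1}{108}} = \left(-862\right) 108 = -93096$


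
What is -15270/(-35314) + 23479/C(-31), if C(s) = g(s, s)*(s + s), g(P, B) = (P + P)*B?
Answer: 495248437/2104078748 ≈ 0.23538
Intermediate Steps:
g(P, B) = 2*B*P (g(P, B) = (2*P)*B = 2*B*P)
C(s) = 4*s³ (C(s) = (2*s*s)*(s + s) = (2*s²)*(2*s) = 4*s³)
-15270/(-35314) + 23479/C(-31) = -15270/(-35314) + 23479/((4*(-31)³)) = -15270*(-1/35314) + 23479/((4*(-29791))) = 7635/17657 + 23479/(-119164) = 7635/17657 + 23479*(-1/119164) = 7635/17657 - 23479/119164 = 495248437/2104078748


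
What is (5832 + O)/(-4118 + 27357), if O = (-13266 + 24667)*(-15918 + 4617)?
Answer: -128836869/23239 ≈ -5544.0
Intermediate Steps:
O = -128842701 (O = 11401*(-11301) = -128842701)
(5832 + O)/(-4118 + 27357) = (5832 - 128842701)/(-4118 + 27357) = -128836869/23239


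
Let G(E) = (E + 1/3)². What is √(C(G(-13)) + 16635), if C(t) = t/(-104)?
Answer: √101197954/78 ≈ 128.97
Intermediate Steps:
G(E) = (⅓ + E)² (G(E) = (E + ⅓)² = (⅓ + E)²)
C(t) = -t/104 (C(t) = t*(-1/104) = -t/104)
√(C(G(-13)) + 16635) = √(-(1 + 3*(-13))²/936 + 16635) = √(-(1 - 39)²/936 + 16635) = √(-(-38)²/936 + 16635) = √(-1444/936 + 16635) = √(-1/104*1444/9 + 16635) = √(-361/234 + 16635) = √(3892229/234) = √101197954/78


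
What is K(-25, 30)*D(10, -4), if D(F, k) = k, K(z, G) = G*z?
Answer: 3000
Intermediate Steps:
K(-25, 30)*D(10, -4) = (30*(-25))*(-4) = -750*(-4) = 3000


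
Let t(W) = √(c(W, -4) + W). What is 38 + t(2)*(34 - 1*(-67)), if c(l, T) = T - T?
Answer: 38 + 101*√2 ≈ 180.84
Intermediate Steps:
c(l, T) = 0
t(W) = √W (t(W) = √(0 + W) = √W)
38 + t(2)*(34 - 1*(-67)) = 38 + √2*(34 - 1*(-67)) = 38 + √2*(34 + 67) = 38 + √2*101 = 38 + 101*√2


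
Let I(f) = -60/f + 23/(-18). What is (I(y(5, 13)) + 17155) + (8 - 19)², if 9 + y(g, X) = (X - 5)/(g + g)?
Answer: 12754145/738 ≈ 17282.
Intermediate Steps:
y(g, X) = -9 + (-5 + X)/(2*g) (y(g, X) = -9 + (X - 5)/(g + g) = -9 + (-5 + X)/((2*g)) = -9 + (-5 + X)*(1/(2*g)) = -9 + (-5 + X)/(2*g))
I(f) = -23/18 - 60/f (I(f) = -60/f + 23*(-1/18) = -60/f - 23/18 = -23/18 - 60/f)
(I(y(5, 13)) + 17155) + (8 - 19)² = ((-23/18 - 60*10/(-5 + 13 - 18*5)) + 17155) + (8 - 19)² = ((-23/18 - 60*10/(-5 + 13 - 90)) + 17155) + (-11)² = ((-23/18 - 60/((½)*(⅕)*(-82))) + 17155) + 121 = ((-23/18 - 60/(-41/5)) + 17155) + 121 = ((-23/18 - 60*(-5/41)) + 17155) + 121 = ((-23/18 + 300/41) + 17155) + 121 = (4457/738 + 17155) + 121 = 12664847/738 + 121 = 12754145/738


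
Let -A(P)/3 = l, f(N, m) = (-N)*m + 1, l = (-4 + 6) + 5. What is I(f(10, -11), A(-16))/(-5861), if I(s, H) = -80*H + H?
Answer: -1659/5861 ≈ -0.28306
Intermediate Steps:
l = 7 (l = 2 + 5 = 7)
f(N, m) = 1 - N*m (f(N, m) = -N*m + 1 = 1 - N*m)
A(P) = -21 (A(P) = -3*7 = -21)
I(s, H) = -79*H
I(f(10, -11), A(-16))/(-5861) = -79*(-21)/(-5861) = 1659*(-1/5861) = -1659/5861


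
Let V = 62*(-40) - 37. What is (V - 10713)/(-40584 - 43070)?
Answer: 6615/41827 ≈ 0.15815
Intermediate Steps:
V = -2517 (V = -2480 - 37 = -2517)
(V - 10713)/(-40584 - 43070) = (-2517 - 10713)/(-40584 - 43070) = -13230/(-83654) = -13230*(-1/83654) = 6615/41827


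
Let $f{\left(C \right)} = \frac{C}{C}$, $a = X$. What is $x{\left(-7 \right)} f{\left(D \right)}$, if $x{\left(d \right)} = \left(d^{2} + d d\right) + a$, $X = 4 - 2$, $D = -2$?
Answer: $100$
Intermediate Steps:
$X = 2$
$a = 2$
$x{\left(d \right)} = 2 + 2 d^{2}$ ($x{\left(d \right)} = \left(d^{2} + d d\right) + 2 = \left(d^{2} + d^{2}\right) + 2 = 2 d^{2} + 2 = 2 + 2 d^{2}$)
$f{\left(C \right)} = 1$
$x{\left(-7 \right)} f{\left(D \right)} = \left(2 + 2 \left(-7\right)^{2}\right) 1 = \left(2 + 2 \cdot 49\right) 1 = \left(2 + 98\right) 1 = 100 \cdot 1 = 100$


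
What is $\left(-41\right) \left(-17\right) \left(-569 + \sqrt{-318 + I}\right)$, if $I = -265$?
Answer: $-396593 + 697 i \sqrt{583} \approx -3.9659 \cdot 10^{5} + 16829.0 i$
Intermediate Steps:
$\left(-41\right) \left(-17\right) \left(-569 + \sqrt{-318 + I}\right) = \left(-41\right) \left(-17\right) \left(-569 + \sqrt{-318 - 265}\right) = 697 \left(-569 + \sqrt{-583}\right) = 697 \left(-569 + i \sqrt{583}\right) = -396593 + 697 i \sqrt{583}$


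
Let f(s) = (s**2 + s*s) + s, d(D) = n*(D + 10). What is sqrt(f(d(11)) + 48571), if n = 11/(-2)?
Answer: 8*sqrt(1174) ≈ 274.11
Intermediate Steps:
n = -11/2 (n = 11*(-1/2) = -11/2 ≈ -5.5000)
d(D) = -55 - 11*D/2 (d(D) = -11*(D + 10)/2 = -11*(10 + D)/2 = -55 - 11*D/2)
f(s) = s + 2*s**2 (f(s) = (s**2 + s**2) + s = 2*s**2 + s = s + 2*s**2)
sqrt(f(d(11)) + 48571) = sqrt((-55 - 11/2*11)*(1 + 2*(-55 - 11/2*11)) + 48571) = sqrt((-55 - 121/2)*(1 + 2*(-55 - 121/2)) + 48571) = sqrt(-231*(1 + 2*(-231/2))/2 + 48571) = sqrt(-231*(1 - 231)/2 + 48571) = sqrt(-231/2*(-230) + 48571) = sqrt(26565 + 48571) = sqrt(75136) = 8*sqrt(1174)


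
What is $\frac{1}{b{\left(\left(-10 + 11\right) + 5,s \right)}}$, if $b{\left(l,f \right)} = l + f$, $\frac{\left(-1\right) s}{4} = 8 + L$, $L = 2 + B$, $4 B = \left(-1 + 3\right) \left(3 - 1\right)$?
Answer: $- \frac{1}{38} \approx -0.026316$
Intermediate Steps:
$B = 1$ ($B = \frac{\left(-1 + 3\right) \left(3 - 1\right)}{4} = \frac{2 \cdot 2}{4} = \frac{1}{4} \cdot 4 = 1$)
$L = 3$ ($L = 2 + 1 = 3$)
$s = -44$ ($s = - 4 \left(8 + 3\right) = \left(-4\right) 11 = -44$)
$b{\left(l,f \right)} = f + l$
$\frac{1}{b{\left(\left(-10 + 11\right) + 5,s \right)}} = \frac{1}{-44 + \left(\left(-10 + 11\right) + 5\right)} = \frac{1}{-44 + \left(1 + 5\right)} = \frac{1}{-44 + 6} = \frac{1}{-38} = - \frac{1}{38}$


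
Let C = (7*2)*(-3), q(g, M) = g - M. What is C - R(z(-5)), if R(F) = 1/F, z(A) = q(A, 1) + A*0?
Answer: -251/6 ≈ -41.833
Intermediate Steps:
z(A) = -1 + A (z(A) = (A - 1*1) + A*0 = (A - 1) + 0 = (-1 + A) + 0 = -1 + A)
C = -42 (C = 14*(-3) = -42)
C - R(z(-5)) = -42 - 1/(-1 - 5) = -42 - 1/(-6) = -42 - 1*(-⅙) = -42 + ⅙ = -251/6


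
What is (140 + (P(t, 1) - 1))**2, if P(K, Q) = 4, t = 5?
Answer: 20449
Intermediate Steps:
(140 + (P(t, 1) - 1))**2 = (140 + (4 - 1))**2 = (140 + 3)**2 = 143**2 = 20449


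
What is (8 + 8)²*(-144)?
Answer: -36864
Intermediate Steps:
(8 + 8)²*(-144) = 16²*(-144) = 256*(-144) = -36864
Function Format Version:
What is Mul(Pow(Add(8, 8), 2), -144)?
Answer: -36864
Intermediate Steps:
Mul(Pow(Add(8, 8), 2), -144) = Mul(Pow(16, 2), -144) = Mul(256, -144) = -36864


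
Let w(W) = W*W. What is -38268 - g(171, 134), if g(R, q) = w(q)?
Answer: -56224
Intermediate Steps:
w(W) = W²
g(R, q) = q²
-38268 - g(171, 134) = -38268 - 1*134² = -38268 - 1*17956 = -38268 - 17956 = -56224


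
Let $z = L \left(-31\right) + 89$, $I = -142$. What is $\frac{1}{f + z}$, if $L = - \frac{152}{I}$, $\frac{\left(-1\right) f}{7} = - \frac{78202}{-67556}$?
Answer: $\frac{2398238}{114429017} \approx 0.020958$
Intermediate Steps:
$f = - \frac{273707}{33778}$ ($f = - 7 \left(- \frac{78202}{-67556}\right) = - 7 \left(\left(-78202\right) \left(- \frac{1}{67556}\right)\right) = \left(-7\right) \frac{39101}{33778} = - \frac{273707}{33778} \approx -8.1031$)
$L = \frac{76}{71}$ ($L = - \frac{152}{-142} = \left(-152\right) \left(- \frac{1}{142}\right) = \frac{76}{71} \approx 1.0704$)
$z = \frac{3963}{71}$ ($z = \frac{76}{71} \left(-31\right) + 89 = - \frac{2356}{71} + 89 = \frac{3963}{71} \approx 55.817$)
$\frac{1}{f + z} = \frac{1}{- \frac{273707}{33778} + \frac{3963}{71}} = \frac{1}{\frac{114429017}{2398238}} = \frac{2398238}{114429017}$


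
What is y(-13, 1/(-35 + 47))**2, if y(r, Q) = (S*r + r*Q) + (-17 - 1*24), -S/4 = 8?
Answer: 20133169/144 ≈ 1.3981e+5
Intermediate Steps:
S = -32 (S = -4*8 = -32)
y(r, Q) = -41 - 32*r + Q*r (y(r, Q) = (-32*r + r*Q) + (-17 - 1*24) = (-32*r + Q*r) + (-17 - 24) = (-32*r + Q*r) - 41 = -41 - 32*r + Q*r)
y(-13, 1/(-35 + 47))**2 = (-41 - 32*(-13) - 13/(-35 + 47))**2 = (-41 + 416 - 13/12)**2 = (4487/12)**2 = 20133169/144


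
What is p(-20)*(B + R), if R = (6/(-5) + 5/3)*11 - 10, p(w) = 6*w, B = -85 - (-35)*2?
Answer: 2384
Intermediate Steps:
B = -15 (B = -85 - 1*(-70) = -85 + 70 = -15)
R = -73/15 (R = (6*(-⅕) + 5*(⅓))*11 - 10 = (-6/5 + 5/3)*11 - 10 = (7/15)*11 - 10 = 77/15 - 10 = -73/15 ≈ -4.8667)
p(-20)*(B + R) = (6*(-20))*(-15 - 73/15) = -120*(-298/15) = 2384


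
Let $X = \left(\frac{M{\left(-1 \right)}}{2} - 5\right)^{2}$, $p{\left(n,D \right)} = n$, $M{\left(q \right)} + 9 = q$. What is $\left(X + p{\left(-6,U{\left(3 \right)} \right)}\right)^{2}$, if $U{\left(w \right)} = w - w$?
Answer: $8836$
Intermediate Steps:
$M{\left(q \right)} = -9 + q$
$U{\left(w \right)} = 0$
$X = 100$ ($X = \left(\frac{-9 - 1}{2} - 5\right)^{2} = \left(\left(-10\right) \frac{1}{2} - 5\right)^{2} = \left(-5 - 5\right)^{2} = \left(-10\right)^{2} = 100$)
$\left(X + p{\left(-6,U{\left(3 \right)} \right)}\right)^{2} = \left(100 - 6\right)^{2} = 94^{2} = 8836$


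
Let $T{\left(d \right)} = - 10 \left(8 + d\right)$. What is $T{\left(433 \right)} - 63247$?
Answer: $-67657$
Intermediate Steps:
$T{\left(d \right)} = -80 - 10 d$
$T{\left(433 \right)} - 63247 = \left(-80 - 4330\right) - 63247 = -4410 - 63247 = -67657$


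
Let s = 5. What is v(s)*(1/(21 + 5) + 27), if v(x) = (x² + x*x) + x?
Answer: 38665/26 ≈ 1487.1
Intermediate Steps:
v(x) = x + 2*x² (v(x) = (x² + x²) + x = 2*x² + x = x + 2*x²)
v(s)*(1/(21 + 5) + 27) = (5*(1 + 2*5))*(1/(21 + 5) + 27) = (5*(1 + 10))*(1/26 + 27) = (5*11)*(1/26 + 27) = 55*(703/26) = 38665/26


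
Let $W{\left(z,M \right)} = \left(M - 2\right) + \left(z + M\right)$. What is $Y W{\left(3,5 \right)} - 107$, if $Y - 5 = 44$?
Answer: $432$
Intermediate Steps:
$Y = 49$ ($Y = 5 + 44 = 49$)
$W{\left(z,M \right)} = -2 + z + 2 M$ ($W{\left(z,M \right)} = \left(-2 + M\right) + \left(M + z\right) = -2 + z + 2 M$)
$Y W{\left(3,5 \right)} - 107 = 49 \left(-2 + 3 + 2 \cdot 5\right) - 107 = 49 \left(-2 + 3 + 10\right) - 107 = 49 \cdot 11 - 107 = 539 - 107 = 432$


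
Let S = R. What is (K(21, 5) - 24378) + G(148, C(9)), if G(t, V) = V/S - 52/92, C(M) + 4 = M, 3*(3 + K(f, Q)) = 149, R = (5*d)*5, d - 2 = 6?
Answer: -67155971/2760 ≈ -24332.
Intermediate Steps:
d = 8 (d = 2 + 6 = 8)
R = 200 (R = (5*8)*5 = 40*5 = 200)
S = 200
K(f, Q) = 140/3 (K(f, Q) = -3 + (1/3)*149 = -3 + 149/3 = 140/3)
C(M) = -4 + M
G(t, V) = -13/23 + V/200 (G(t, V) = V/200 - 52/92 = V*(1/200) - 52*1/92 = V/200 - 13/23 = -13/23 + V/200)
(K(21, 5) - 24378) + G(148, C(9)) = (140/3 - 24378) + (-13/23 + (-4 + 9)/200) = -72994/3 + (-13/23 + (1/200)*5) = -72994/3 + (-13/23 + 1/40) = -72994/3 - 497/920 = -67155971/2760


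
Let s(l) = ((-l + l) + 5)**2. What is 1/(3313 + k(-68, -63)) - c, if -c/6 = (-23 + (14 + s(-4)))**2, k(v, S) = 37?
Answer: 5145601/3350 ≈ 1536.0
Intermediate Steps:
s(l) = 25 (s(l) = (0 + 5)**2 = 5**2 = 25)
c = -1536 (c = -6*(-23 + (14 + 25))**2 = -6*(-23 + 39)**2 = -6*16**2 = -6*256 = -1536)
1/(3313 + k(-68, -63)) - c = 1/(3313 + 37) - 1*(-1536) = 1/3350 + 1536 = 5145601/3350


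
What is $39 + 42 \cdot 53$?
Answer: $2265$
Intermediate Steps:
$39 + 42 \cdot 53 = 39 + 2226 = 2265$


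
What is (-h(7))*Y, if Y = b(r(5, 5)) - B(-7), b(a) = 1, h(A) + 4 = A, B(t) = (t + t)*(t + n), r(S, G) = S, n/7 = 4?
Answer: -885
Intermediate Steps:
n = 28 (n = 7*4 = 28)
B(t) = 2*t*(28 + t) (B(t) = (t + t)*(t + 28) = (2*t)*(28 + t) = 2*t*(28 + t))
h(A) = -4 + A
Y = 295 (Y = 1 - 2*(-7)*(28 - 7) = 1 - 2*(-7)*21 = 1 - 1*(-294) = 1 + 294 = 295)
(-h(7))*Y = -(-4 + 7)*295 = -1*3*295 = -3*295 = -885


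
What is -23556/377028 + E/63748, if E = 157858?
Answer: 2417301589/1001449206 ≈ 2.4138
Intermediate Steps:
-23556/377028 + E/63748 = -23556/377028 + 157858/63748 = -23556*1/377028 + 157858*(1/63748) = -1963/31419 + 78929/31874 = 2417301589/1001449206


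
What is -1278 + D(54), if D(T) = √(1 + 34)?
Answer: -1278 + √35 ≈ -1272.1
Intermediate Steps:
D(T) = √35
-1278 + D(54) = -1278 + √35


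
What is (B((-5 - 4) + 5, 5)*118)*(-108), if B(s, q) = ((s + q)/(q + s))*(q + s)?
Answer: -12744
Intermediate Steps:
B(s, q) = q + s (B(s, q) = ((q + s)/(q + s))*(q + s) = 1*(q + s) = q + s)
(B((-5 - 4) + 5, 5)*118)*(-108) = ((5 + ((-5 - 4) + 5))*118)*(-108) = ((5 + (-9 + 5))*118)*(-108) = ((5 - 4)*118)*(-108) = (1*118)*(-108) = 118*(-108) = -12744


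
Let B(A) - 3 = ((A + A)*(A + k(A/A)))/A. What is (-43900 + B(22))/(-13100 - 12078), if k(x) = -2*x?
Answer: 43857/25178 ≈ 1.7419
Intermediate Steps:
B(A) = -1 + 2*A (B(A) = 3 + ((A + A)*(A - 2*A/A))/A = 3 + ((2*A)*(A - 2*1))/A = 3 + ((2*A)*(A - 2))/A = 3 + ((2*A)*(-2 + A))/A = 3 + (2*A*(-2 + A))/A = 3 + (-4 + 2*A) = -1 + 2*A)
(-43900 + B(22))/(-13100 - 12078) = (-43900 + (-1 + 2*22))/(-13100 - 12078) = (-43900 + (-1 + 44))/(-25178) = (-43900 + 43)*(-1/25178) = -43857*(-1/25178) = 43857/25178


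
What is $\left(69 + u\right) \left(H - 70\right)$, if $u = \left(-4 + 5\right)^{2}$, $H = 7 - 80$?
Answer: $-10010$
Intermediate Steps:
$H = -73$ ($H = 7 - 80 = -73$)
$u = 1$ ($u = 1^{2} = 1$)
$\left(69 + u\right) \left(H - 70\right) = \left(69 + 1\right) \left(-73 - 70\right) = 70 \left(-73 - 70\right) = 70 \left(-143\right) = -10010$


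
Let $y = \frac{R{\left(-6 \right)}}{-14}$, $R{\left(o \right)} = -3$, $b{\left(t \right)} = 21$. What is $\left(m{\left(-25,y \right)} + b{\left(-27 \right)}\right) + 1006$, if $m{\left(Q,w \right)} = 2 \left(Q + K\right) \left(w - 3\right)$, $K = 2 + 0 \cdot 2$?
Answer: $\frac{8086}{7} \approx 1155.1$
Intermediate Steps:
$K = 2$ ($K = 2 + 0 = 2$)
$y = \frac{3}{14}$ ($y = - \frac{3}{-14} = \left(-3\right) \left(- \frac{1}{14}\right) = \frac{3}{14} \approx 0.21429$)
$m{\left(Q,w \right)} = 2 \left(-3 + w\right) \left(2 + Q\right)$ ($m{\left(Q,w \right)} = 2 \left(Q + 2\right) \left(w - 3\right) = 2 \left(2 + Q\right) \left(-3 + w\right) = 2 \left(-3 + w\right) \left(2 + Q\right)$)
$\left(m{\left(-25,y \right)} + b{\left(-27 \right)}\right) + 1006 = \left(\left(-12 - -150 + 4 \cdot \frac{3}{14} + 2 \left(-25\right) \frac{3}{14}\right) + 21\right) + 1006 = \left(\left(-12 + 150 + \frac{6}{7} - \frac{75}{7}\right) + 21\right) + 1006 = \left(\frac{897}{7} + 21\right) + 1006 = \frac{1044}{7} + 1006 = \frac{8086}{7}$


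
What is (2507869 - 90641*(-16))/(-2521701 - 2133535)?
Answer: -3958125/4655236 ≈ -0.85025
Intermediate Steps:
(2507869 - 90641*(-16))/(-2521701 - 2133535) = (2507869 + 1450256)/(-4655236) = 3958125*(-1/4655236) = -3958125/4655236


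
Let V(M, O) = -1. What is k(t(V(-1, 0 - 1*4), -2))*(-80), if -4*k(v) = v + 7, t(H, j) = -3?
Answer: 80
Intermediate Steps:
k(v) = -7/4 - v/4 (k(v) = -(v + 7)/4 = -(7 + v)/4 = -7/4 - v/4)
k(t(V(-1, 0 - 1*4), -2))*(-80) = (-7/4 - ¼*(-3))*(-80) = (-7/4 + ¾)*(-80) = -1*(-80) = 80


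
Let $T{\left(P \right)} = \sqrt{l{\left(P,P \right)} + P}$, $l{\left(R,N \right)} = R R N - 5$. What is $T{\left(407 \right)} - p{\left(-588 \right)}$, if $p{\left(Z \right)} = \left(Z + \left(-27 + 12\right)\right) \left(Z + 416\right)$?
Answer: $-103716 + \sqrt{67419545} \approx -95505.0$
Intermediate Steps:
$p{\left(Z \right)} = \left(-15 + Z\right) \left(416 + Z\right)$ ($p{\left(Z \right)} = \left(Z - 15\right) \left(416 + Z\right) = \left(-15 + Z\right) \left(416 + Z\right)$)
$l{\left(R,N \right)} = -5 + N R^{2}$ ($l{\left(R,N \right)} = R N R - 5 = N R^{2} - 5 = -5 + N R^{2}$)
$T{\left(P \right)} = \sqrt{-5 + P + P^{3}}$ ($T{\left(P \right)} = \sqrt{\left(-5 + P P^{2}\right) + P} = \sqrt{\left(-5 + P^{3}\right) + P} = \sqrt{-5 + P + P^{3}}$)
$T{\left(407 \right)} - p{\left(-588 \right)} = \sqrt{-5 + 407 + 407^{3}} - \left(-6240 + \left(-588\right)^{2} + 401 \left(-588\right)\right) = \sqrt{-5 + 407 + 67419143} - \left(-6240 + 345744 - 235788\right) = \sqrt{67419545} - 103716 = -103716 + \sqrt{67419545}$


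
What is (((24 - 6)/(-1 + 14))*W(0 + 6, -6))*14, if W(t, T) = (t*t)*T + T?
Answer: -55944/13 ≈ -4303.4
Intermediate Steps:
W(t, T) = T + T*t² (W(t, T) = t²*T + T = T*t² + T = T + T*t²)
(((24 - 6)/(-1 + 14))*W(0 + 6, -6))*14 = (((24 - 6)/(-1 + 14))*(-6*(1 + (0 + 6)²)))*14 = ((18/13)*(-6*(1 + 6²)))*14 = ((18*(1/13))*(-6*(1 + 36)))*14 = (18*(-6*37)/13)*14 = ((18/13)*(-222))*14 = -3996/13*14 = -55944/13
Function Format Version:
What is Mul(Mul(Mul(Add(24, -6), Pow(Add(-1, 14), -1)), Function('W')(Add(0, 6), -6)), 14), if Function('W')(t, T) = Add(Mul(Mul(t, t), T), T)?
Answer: Rational(-55944, 13) ≈ -4303.4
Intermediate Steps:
Function('W')(t, T) = Add(T, Mul(T, Pow(t, 2))) (Function('W')(t, T) = Add(Mul(Pow(t, 2), T), T) = Add(Mul(T, Pow(t, 2)), T) = Add(T, Mul(T, Pow(t, 2))))
Mul(Mul(Mul(Add(24, -6), Pow(Add(-1, 14), -1)), Function('W')(Add(0, 6), -6)), 14) = Mul(Mul(Mul(Add(24, -6), Pow(Add(-1, 14), -1)), Mul(-6, Add(1, Pow(Add(0, 6), 2)))), 14) = Mul(Mul(Mul(18, Pow(13, -1)), Mul(-6, Add(1, Pow(6, 2)))), 14) = Mul(Mul(Mul(18, Rational(1, 13)), Mul(-6, Add(1, 36))), 14) = Mul(Mul(Rational(18, 13), Mul(-6, 37)), 14) = Mul(Mul(Rational(18, 13), -222), 14) = Mul(Rational(-3996, 13), 14) = Rational(-55944, 13)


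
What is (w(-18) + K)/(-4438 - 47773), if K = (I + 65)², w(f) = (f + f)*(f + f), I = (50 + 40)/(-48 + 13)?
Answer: -254473/2558339 ≈ -0.099468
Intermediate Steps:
I = -18/7 (I = 90/(-35) = 90*(-1/35) = -18/7 ≈ -2.5714)
w(f) = 4*f² (w(f) = (2*f)*(2*f) = 4*f²)
K = 190969/49 (K = (-18/7 + 65)² = (437/7)² = 190969/49 ≈ 3897.3)
(w(-18) + K)/(-4438 - 47773) = (4*(-18)² + 190969/49)/(-4438 - 47773) = (4*324 + 190969/49)/(-52211) = (1296 + 190969/49)*(-1/52211) = (254473/49)*(-1/52211) = -254473/2558339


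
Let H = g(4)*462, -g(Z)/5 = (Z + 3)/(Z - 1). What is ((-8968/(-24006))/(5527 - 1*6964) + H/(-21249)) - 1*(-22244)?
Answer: 905858565191210/40723262271 ≈ 22244.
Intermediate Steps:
g(Z) = -5*(3 + Z)/(-1 + Z) (g(Z) = -5*(Z + 3)/(Z - 1) = -5*(3 + Z)/(-1 + Z))
H = -5390 (H = (5*(-3 - 1*4)/(-1 + 4))*462 = (5*(-3 - 4)/3)*462 = (5*(1/3)*(-7))*462 = -35/3*462 = -5390)
((-8968/(-24006))/(5527 - 1*6964) + H/(-21249)) - 1*(-22244) = ((-8968/(-24006))/(5527 - 1*6964) - 5390/(-21249)) - 1*(-22244) = ((-8968*(-1/24006))/(5527 - 6964) - 5390*(-1/21249)) + 22244 = ((4484/12003)/(-1437) + 5390/21249) + 22244 = ((4484/12003)*(-1/1437) + 5390/21249) + 22244 = (-4484/17248311 + 5390/21249) + 22244 = 10319235086/40723262271 + 22244 = 905858565191210/40723262271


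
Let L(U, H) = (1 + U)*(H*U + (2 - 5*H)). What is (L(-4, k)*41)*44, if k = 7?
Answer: 330132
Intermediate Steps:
L(U, H) = (1 + U)*(2 - 5*H + H*U)
(L(-4, k)*41)*44 = ((2 - 5*7 + 2*(-4) + 7*(-4)² - 4*7*(-4))*41)*44 = ((2 - 35 - 8 + 7*16 + 112)*41)*44 = ((2 - 35 - 8 + 112 + 112)*41)*44 = (183*41)*44 = 7503*44 = 330132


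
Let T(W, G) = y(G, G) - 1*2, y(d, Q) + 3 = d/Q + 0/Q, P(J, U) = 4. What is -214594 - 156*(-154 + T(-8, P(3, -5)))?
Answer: -189946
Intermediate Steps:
y(d, Q) = -3 + d/Q (y(d, Q) = -3 + (d/Q + 0/Q) = -3 + (d/Q + 0) = -3 + d/Q)
T(W, G) = -4 (T(W, G) = (-3 + G/G) - 1*2 = (-3 + 1) - 2 = -2 - 2 = -4)
-214594 - 156*(-154 + T(-8, P(3, -5))) = -214594 - 156*(-154 - 4) = -214594 - 156*(-158) = -214594 + 24648 = -189946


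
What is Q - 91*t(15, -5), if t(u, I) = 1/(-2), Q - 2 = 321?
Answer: 737/2 ≈ 368.50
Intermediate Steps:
Q = 323 (Q = 2 + 321 = 323)
t(u, I) = -½
Q - 91*t(15, -5) = 323 - 91*(-½) = 323 + 91/2 = 737/2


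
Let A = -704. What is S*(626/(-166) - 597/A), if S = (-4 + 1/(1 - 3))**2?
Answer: -13834881/233728 ≈ -59.192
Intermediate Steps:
S = 81/4 (S = (-4 + 1/(-2))**2 = (-4 - 1/2)**2 = (-9/2)**2 = 81/4 ≈ 20.250)
S*(626/(-166) - 597/A) = 81*(626/(-166) - 597/(-704))/4 = 81*(626*(-1/166) - 597*(-1/704))/4 = 81*(-313/83 + 597/704)/4 = (81/4)*(-170801/58432) = -13834881/233728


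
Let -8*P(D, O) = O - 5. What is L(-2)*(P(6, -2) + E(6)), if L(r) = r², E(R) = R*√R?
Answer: 7/2 + 24*√6 ≈ 62.288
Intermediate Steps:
P(D, O) = 5/8 - O/8 (P(D, O) = -(O - 5)/8 = -(-5 + O)/8 = 5/8 - O/8)
E(R) = R^(3/2)
L(-2)*(P(6, -2) + E(6)) = (-2)²*((5/8 - ⅛*(-2)) + 6^(3/2)) = 4*((5/8 + ¼) + 6*√6) = 4*(7/8 + 6*√6) = 7/2 + 24*√6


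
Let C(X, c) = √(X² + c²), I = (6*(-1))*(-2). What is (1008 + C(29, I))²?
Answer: (1008 + √985)² ≈ 1.0803e+6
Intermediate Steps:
I = 12 (I = -6*(-2) = 12)
(1008 + C(29, I))² = (1008 + √(29² + 12²))² = (1008 + √(841 + 144))² = (1008 + √985)²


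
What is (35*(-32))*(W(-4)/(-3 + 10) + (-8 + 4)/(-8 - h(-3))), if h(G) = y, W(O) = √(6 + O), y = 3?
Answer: -4480/11 - 160*√2 ≈ -633.55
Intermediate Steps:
h(G) = 3
(35*(-32))*(W(-4)/(-3 + 10) + (-8 + 4)/(-8 - h(-3))) = (35*(-32))*(√(6 - 4)/(-3 + 10) + (-8 + 4)/(-8 - 1*3)) = -1120*(√2/7 - 4/(-8 - 3)) = -1120*(√2*(⅐) - 4/(-11)) = -1120*(√2/7 - 4*(-1/11)) = -1120*(√2/7 + 4/11) = -1120*(4/11 + √2/7) = -4480/11 - 160*√2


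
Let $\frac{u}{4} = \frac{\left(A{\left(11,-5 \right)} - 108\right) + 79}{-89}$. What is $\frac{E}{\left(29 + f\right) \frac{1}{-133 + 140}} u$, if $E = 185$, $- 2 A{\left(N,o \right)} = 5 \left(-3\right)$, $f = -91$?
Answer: $- \frac{55685}{2759} \approx -20.183$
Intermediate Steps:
$A{\left(N,o \right)} = \frac{15}{2}$ ($A{\left(N,o \right)} = - \frac{5 \left(-3\right)}{2} = \left(- \frac{1}{2}\right) \left(-15\right) = \frac{15}{2}$)
$u = \frac{86}{89}$ ($u = 4 \frac{\left(\frac{15}{2} - 108\right) + 79}{-89} = 4 \left(- \frac{201}{2} + 79\right) \left(- \frac{1}{89}\right) = 4 \left(\left(- \frac{43}{2}\right) \left(- \frac{1}{89}\right)\right) = 4 \cdot \frac{43}{178} = \frac{86}{89} \approx 0.96629$)
$\frac{E}{\left(29 + f\right) \frac{1}{-133 + 140}} u = \frac{185}{\left(29 - 91\right) \frac{1}{-133 + 140}} \cdot \frac{86}{89} = \frac{185}{\left(-62\right) \frac{1}{7}} \cdot \frac{86}{89} = \frac{185}{- \frac{62}{7}} \cdot \frac{86}{89} = 185 \left(- \frac{7}{62}\right) \frac{86}{89} = \left(- \frac{1295}{62}\right) \frac{86}{89} = - \frac{55685}{2759}$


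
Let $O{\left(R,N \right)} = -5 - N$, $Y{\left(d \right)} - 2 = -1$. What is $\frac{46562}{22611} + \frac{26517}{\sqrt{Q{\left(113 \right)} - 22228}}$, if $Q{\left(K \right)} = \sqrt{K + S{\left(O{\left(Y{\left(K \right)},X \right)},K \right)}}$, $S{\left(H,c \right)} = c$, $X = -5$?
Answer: $\frac{46562}{22611} - \frac{26517 i}{\sqrt{22228 - \sqrt{226}}} \approx 2.0593 - 177.92 i$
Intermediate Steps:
$Y{\left(d \right)} = 1$ ($Y{\left(d \right)} = 2 - 1 = 1$)
$Q{\left(K \right)} = \sqrt{2} \sqrt{K}$ ($Q{\left(K \right)} = \sqrt{K + K} = \sqrt{2 K} = \sqrt{2} \sqrt{K}$)
$\frac{46562}{22611} + \frac{26517}{\sqrt{Q{\left(113 \right)} - 22228}} = \frac{46562}{22611} + \frac{26517}{\sqrt{\sqrt{2} \sqrt{113} - 22228}} = 46562 \cdot \frac{1}{22611} + \frac{26517}{\sqrt{\sqrt{226} - 22228}} = \frac{46562}{22611} + \frac{26517}{\sqrt{-22228 + \sqrt{226}}}$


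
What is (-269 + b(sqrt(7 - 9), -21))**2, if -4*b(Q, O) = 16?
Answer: 74529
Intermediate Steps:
b(Q, O) = -4 (b(Q, O) = -1/4*16 = -4)
(-269 + b(sqrt(7 - 9), -21))**2 = (-269 - 4)**2 = (-273)**2 = 74529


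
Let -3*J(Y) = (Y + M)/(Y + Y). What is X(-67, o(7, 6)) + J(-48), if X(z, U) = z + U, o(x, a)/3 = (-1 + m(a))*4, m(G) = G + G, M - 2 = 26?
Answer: 4675/72 ≈ 64.931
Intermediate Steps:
M = 28 (M = 2 + 26 = 28)
m(G) = 2*G
J(Y) = -(28 + Y)/(6*Y) (J(Y) = -(Y + 28)/(3*(Y + Y)) = -(28 + Y)/(3*(2*Y)) = -(28 + Y)*1/(2*Y)/3 = -(28 + Y)/(6*Y))
o(x, a) = -12 + 24*a (o(x, a) = 3*((-1 + 2*a)*4) = 3*(-4 + 8*a) = -12 + 24*a)
X(z, U) = U + z
X(-67, o(7, 6)) + J(-48) = ((-12 + 24*6) - 67) + (⅙)*(-28 - 1*(-48))/(-48) = ((-12 + 144) - 67) + (⅙)*(-1/48)*(-28 + 48) = (132 - 67) + (⅙)*(-1/48)*20 = 65 - 5/72 = 4675/72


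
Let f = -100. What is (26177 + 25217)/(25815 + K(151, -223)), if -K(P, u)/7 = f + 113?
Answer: 25697/12862 ≈ 1.9979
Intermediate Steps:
K(P, u) = -91 (K(P, u) = -7*(-100 + 113) = -7*13 = -91)
(26177 + 25217)/(25815 + K(151, -223)) = (26177 + 25217)/(25815 - 91) = 51394/25724 = 51394*(1/25724) = 25697/12862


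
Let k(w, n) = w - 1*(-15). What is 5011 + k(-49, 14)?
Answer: 4977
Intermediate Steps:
k(w, n) = 15 + w (k(w, n) = w + 15 = 15 + w)
5011 + k(-49, 14) = 5011 + (15 - 49) = 5011 - 34 = 4977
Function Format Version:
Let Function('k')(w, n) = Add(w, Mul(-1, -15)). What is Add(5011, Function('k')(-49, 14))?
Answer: 4977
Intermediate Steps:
Function('k')(w, n) = Add(15, w) (Function('k')(w, n) = Add(w, 15) = Add(15, w))
Add(5011, Function('k')(-49, 14)) = Add(5011, Add(15, -49)) = Add(5011, -34) = 4977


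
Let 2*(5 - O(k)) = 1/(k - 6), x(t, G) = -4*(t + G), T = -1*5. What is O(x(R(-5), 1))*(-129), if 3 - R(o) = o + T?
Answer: -80109/124 ≈ -646.04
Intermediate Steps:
T = -5
R(o) = 8 - o (R(o) = 3 - (o - 5) = 3 - (-5 + o) = 3 + (5 - o) = 8 - o)
x(t, G) = -4*G - 4*t (x(t, G) = -4*(G + t) = -4*G - 4*t)
O(k) = 5 - 1/(2*(-6 + k)) (O(k) = 5 - 1/(2*(k - 6)) = 5 - 1/(2*(-6 + k)))
O(x(R(-5), 1))*(-129) = ((-61 + 10*(-4*1 - 4*(8 - 1*(-5))))/(2*(-6 + (-4*1 - 4*(8 - 1*(-5))))))*(-129) = ((-61 + 10*(-4 - 4*(8 + 5)))/(2*(-6 + (-4 - 4*(8 + 5)))))*(-129) = ((-61 + 10*(-4 - 4*13))/(2*(-6 + (-4 - 4*13))))*(-129) = ((-61 + 10*(-4 - 52))/(2*(-6 + (-4 - 52))))*(-129) = ((-61 + 10*(-56))/(2*(-6 - 56)))*(-129) = ((½)*(-61 - 560)/(-62))*(-129) = ((½)*(-1/62)*(-621))*(-129) = (621/124)*(-129) = -80109/124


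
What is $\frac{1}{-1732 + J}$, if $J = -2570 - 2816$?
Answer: $- \frac{1}{7118} \approx -0.00014049$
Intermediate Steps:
$J = -5386$
$\frac{1}{-1732 + J} = \frac{1}{-1732 - 5386} = \frac{1}{-7118} = - \frac{1}{7118}$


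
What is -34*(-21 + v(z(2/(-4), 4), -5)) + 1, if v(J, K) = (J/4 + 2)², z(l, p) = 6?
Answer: 597/2 ≈ 298.50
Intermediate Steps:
v(J, K) = (2 + J/4)² (v(J, K) = (J*(¼) + 2)² = (J/4 + 2)² = (2 + J/4)²)
-34*(-21 + v(z(2/(-4), 4), -5)) + 1 = -34*(-21 + (8 + 6)²/16) + 1 = -34*(-21 + (1/16)*14²) + 1 = -34*(-21 + (1/16)*196) + 1 = -34*(-21 + 49/4) + 1 = -34*(-35/4) + 1 = 595/2 + 1 = 597/2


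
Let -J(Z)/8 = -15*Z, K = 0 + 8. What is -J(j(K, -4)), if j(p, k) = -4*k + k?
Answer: -1440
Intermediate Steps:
K = 8
j(p, k) = -3*k
J(Z) = 120*Z (J(Z) = -(-120)*Z = 120*Z)
-J(j(K, -4)) = -120*(-3*(-4)) = -120*12 = -1*1440 = -1440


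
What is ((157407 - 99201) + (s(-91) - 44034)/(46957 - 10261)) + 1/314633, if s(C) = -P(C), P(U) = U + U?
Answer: 15273169110077/262403922 ≈ 58205.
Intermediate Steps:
P(U) = 2*U
s(C) = -2*C
((157407 - 99201) + (s(-91) - 44034)/(46957 - 10261)) + 1/314633 = ((157407 - 99201) + (-2*(-91) - 44034)/(46957 - 10261)) + 1/314633 = (58206 + (182 - 44034)/36696) + 1/314633 = (58206 - 43852*1/36696) + 1/314633 = (58206 - 10963/9174) + 1/314633 = 533970881/9174 + 1/314633 = 15273169110077/262403922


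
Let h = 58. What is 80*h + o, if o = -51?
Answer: 4589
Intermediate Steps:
80*h + o = 80*58 - 51 = 4640 - 51 = 4589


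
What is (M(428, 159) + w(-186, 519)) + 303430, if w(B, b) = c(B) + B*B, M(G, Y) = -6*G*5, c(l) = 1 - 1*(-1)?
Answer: 325188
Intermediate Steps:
c(l) = 2 (c(l) = 1 + 1 = 2)
M(G, Y) = -30*G
w(B, b) = 2 + B² (w(B, b) = 2 + B*B = 2 + B²)
(M(428, 159) + w(-186, 519)) + 303430 = (-30*428 + (2 + (-186)²)) + 303430 = (-12840 + (2 + 34596)) + 303430 = (-12840 + 34598) + 303430 = 21758 + 303430 = 325188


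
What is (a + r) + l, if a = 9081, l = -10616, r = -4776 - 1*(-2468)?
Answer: -3843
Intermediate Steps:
r = -2308 (r = -4776 + 2468 = -2308)
(a + r) + l = (9081 - 2308) - 10616 = 6773 - 10616 = -3843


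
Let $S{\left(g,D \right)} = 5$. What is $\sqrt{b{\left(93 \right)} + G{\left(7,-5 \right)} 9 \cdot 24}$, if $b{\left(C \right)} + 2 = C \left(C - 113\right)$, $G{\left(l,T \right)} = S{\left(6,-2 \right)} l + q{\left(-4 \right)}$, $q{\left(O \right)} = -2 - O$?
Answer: $\sqrt{6130} \approx 78.294$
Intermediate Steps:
$G{\left(l,T \right)} = 2 + 5 l$ ($G{\left(l,T \right)} = 5 l - -2 = 5 l + \left(-2 + 4\right) = 5 l + 2 = 2 + 5 l$)
$b{\left(C \right)} = -2 + C \left(-113 + C\right)$ ($b{\left(C \right)} = -2 + C \left(C - 113\right) = -2 + C \left(-113 + C\right)$)
$\sqrt{b{\left(93 \right)} + G{\left(7,-5 \right)} 9 \cdot 24} = \sqrt{\left(-2 + 93^{2} - 10509\right) + \left(2 + 5 \cdot 7\right) 9 \cdot 24} = \sqrt{\left(-2 + 8649 - 10509\right) + \left(2 + 35\right) 9 \cdot 24} = \sqrt{-1862 + 37 \cdot 9 \cdot 24} = \sqrt{-1862 + 333 \cdot 24} = \sqrt{-1862 + 7992} = \sqrt{6130}$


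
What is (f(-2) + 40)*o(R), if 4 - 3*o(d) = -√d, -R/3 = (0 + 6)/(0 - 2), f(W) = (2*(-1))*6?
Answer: 196/3 ≈ 65.333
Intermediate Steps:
f(W) = -12 (f(W) = -2*6 = -12)
R = 9 (R = -3*(0 + 6)/(0 - 2) = -18/(-2) = -18*(-1)/2 = -3*(-3) = 9)
o(d) = 4/3 + √d/3 (o(d) = 4/3 - (-1)*√d/3 = 4/3 + √d/3)
(f(-2) + 40)*o(R) = (-12 + 40)*(4/3 + √9/3) = 28*(4/3 + (⅓)*3) = 28*(4/3 + 1) = 28*(7/3) = 196/3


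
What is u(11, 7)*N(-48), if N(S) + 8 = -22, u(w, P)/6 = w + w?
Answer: -3960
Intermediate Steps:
u(w, P) = 12*w (u(w, P) = 6*(w + w) = 6*(2*w) = 12*w)
N(S) = -30 (N(S) = -8 - 22 = -30)
u(11, 7)*N(-48) = (12*11)*(-30) = 132*(-30) = -3960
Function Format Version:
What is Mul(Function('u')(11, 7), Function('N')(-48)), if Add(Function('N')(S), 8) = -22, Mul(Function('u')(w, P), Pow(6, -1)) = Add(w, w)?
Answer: -3960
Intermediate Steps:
Function('u')(w, P) = Mul(12, w) (Function('u')(w, P) = Mul(6, Add(w, w)) = Mul(6, Mul(2, w)) = Mul(12, w))
Function('N')(S) = -30 (Function('N')(S) = Add(-8, -22) = -30)
Mul(Function('u')(11, 7), Function('N')(-48)) = Mul(Mul(12, 11), -30) = Mul(132, -30) = -3960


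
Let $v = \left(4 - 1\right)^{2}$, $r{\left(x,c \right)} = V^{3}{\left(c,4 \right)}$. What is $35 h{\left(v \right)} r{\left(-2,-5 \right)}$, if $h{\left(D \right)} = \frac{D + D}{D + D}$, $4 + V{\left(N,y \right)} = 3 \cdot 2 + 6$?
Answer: $17920$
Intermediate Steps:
$V{\left(N,y \right)} = 8$ ($V{\left(N,y \right)} = -4 + \left(3 \cdot 2 + 6\right) = -4 + \left(6 + 6\right) = -4 + 12 = 8$)
$r{\left(x,c \right)} = 512$ ($r{\left(x,c \right)} = 8^{3} = 512$)
$v = 9$ ($v = 3^{2} = 9$)
$h{\left(D \right)} = 1$ ($h{\left(D \right)} = \frac{2 D}{2 D} = 2 D \frac{1}{2 D} = 1$)
$35 h{\left(v \right)} r{\left(-2,-5 \right)} = 35 \cdot 1 \cdot 512 = 35 \cdot 512 = 17920$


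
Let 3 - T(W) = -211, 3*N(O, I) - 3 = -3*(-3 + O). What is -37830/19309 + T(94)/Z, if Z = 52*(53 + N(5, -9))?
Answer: -49080097/26105768 ≈ -1.8800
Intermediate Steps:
N(O, I) = 4 - O (N(O, I) = 1 + (-3*(-3 + O))/3 = 1 + (9 - 3*O)/3 = 1 + (3 - O) = 4 - O)
T(W) = 214 (T(W) = 3 - 1*(-211) = 3 + 211 = 214)
Z = 2704 (Z = 52*(53 + (4 - 1*5)) = 52*(53 + (4 - 5)) = 52*(53 - 1) = 52*52 = 2704)
-37830/19309 + T(94)/Z = -37830/19309 + 214/2704 = -37830*1/19309 + 214*(1/2704) = -37830/19309 + 107/1352 = -49080097/26105768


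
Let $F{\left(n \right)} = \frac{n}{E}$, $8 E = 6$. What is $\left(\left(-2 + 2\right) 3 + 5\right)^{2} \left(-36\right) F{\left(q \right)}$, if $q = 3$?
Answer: $-3600$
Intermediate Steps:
$E = \frac{3}{4}$ ($E = \frac{1}{8} \cdot 6 = \frac{3}{4} \approx 0.75$)
$F{\left(n \right)} = \frac{4 n}{3}$ ($F{\left(n \right)} = \frac{n}{\frac{3}{4}} = n \frac{4}{3} = \frac{4 n}{3}$)
$\left(\left(-2 + 2\right) 3 + 5\right)^{2} \left(-36\right) F{\left(q \right)} = \left(\left(-2 + 2\right) 3 + 5\right)^{2} \left(-36\right) \frac{4}{3} \cdot 3 = \left(0 \cdot 3 + 5\right)^{2} \left(-36\right) 4 = \left(0 + 5\right)^{2} \left(-36\right) 4 = 5^{2} \left(-36\right) 4 = 25 \left(-36\right) 4 = \left(-900\right) 4 = -3600$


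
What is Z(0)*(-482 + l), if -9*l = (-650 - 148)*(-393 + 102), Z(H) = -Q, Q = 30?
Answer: 788520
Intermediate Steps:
Z(H) = -30 (Z(H) = -1*30 = -30)
l = -25802 (l = -(-650 - 148)*(-393 + 102)/9 = -(-266)*(-291)/3 = -⅑*232218 = -25802)
Z(0)*(-482 + l) = -30*(-482 - 25802) = -30*(-26284) = 788520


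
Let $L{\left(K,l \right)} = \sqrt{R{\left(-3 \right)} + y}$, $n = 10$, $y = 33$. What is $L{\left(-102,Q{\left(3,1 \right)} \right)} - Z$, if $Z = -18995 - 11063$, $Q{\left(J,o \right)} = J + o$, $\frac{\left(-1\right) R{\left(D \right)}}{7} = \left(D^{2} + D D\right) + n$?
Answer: $30058 + i \sqrt{163} \approx 30058.0 + 12.767 i$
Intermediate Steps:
$R{\left(D \right)} = -70 - 14 D^{2}$ ($R{\left(D \right)} = - 7 \left(\left(D^{2} + D D\right) + 10\right) = - 7 \left(\left(D^{2} + D^{2}\right) + 10\right) = - 7 \left(2 D^{2} + 10\right) = - 7 \left(10 + 2 D^{2}\right) = -70 - 14 D^{2}$)
$L{\left(K,l \right)} = i \sqrt{163}$ ($L{\left(K,l \right)} = \sqrt{\left(-70 - 14 \left(-3\right)^{2}\right) + 33} = \sqrt{\left(-70 - 126\right) + 33} = \sqrt{-196 + 33} = \sqrt{-163} = i \sqrt{163}$)
$Z = -30058$ ($Z = -18995 - 11063 = -30058$)
$L{\left(-102,Q{\left(3,1 \right)} \right)} - Z = i \sqrt{163} - -30058 = i \sqrt{163} + 30058 = 30058 + i \sqrt{163}$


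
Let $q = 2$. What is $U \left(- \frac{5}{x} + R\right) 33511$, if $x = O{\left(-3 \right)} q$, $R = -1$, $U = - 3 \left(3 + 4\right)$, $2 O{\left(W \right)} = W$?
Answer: $-469154$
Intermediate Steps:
$O{\left(W \right)} = \frac{W}{2}$
$U = -21$ ($U = \left(-3\right) 7 = -21$)
$x = -3$ ($x = \frac{1}{2} \left(-3\right) 2 = \left(- \frac{3}{2}\right) 2 = -3$)
$U \left(- \frac{5}{x} + R\right) 33511 = - 21 \left(- \frac{5}{-3} - 1\right) 33511 = - 21 \left(\left(-5\right) \left(- \frac{1}{3}\right) - 1\right) 33511 = - 21 \left(\frac{5}{3} - 1\right) 33511 = \left(-21\right) \frac{2}{3} \cdot 33511 = \left(-14\right) 33511 = -469154$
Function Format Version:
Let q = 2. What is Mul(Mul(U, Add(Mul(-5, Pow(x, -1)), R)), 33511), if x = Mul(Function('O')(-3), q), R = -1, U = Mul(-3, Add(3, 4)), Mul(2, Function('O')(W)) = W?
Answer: -469154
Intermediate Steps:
Function('O')(W) = Mul(Rational(1, 2), W)
U = -21 (U = Mul(-3, 7) = -21)
x = -3 (x = Mul(Mul(Rational(1, 2), -3), 2) = Mul(Rational(-3, 2), 2) = -3)
Mul(Mul(U, Add(Mul(-5, Pow(x, -1)), R)), 33511) = Mul(Mul(-21, Add(Mul(-5, Pow(-3, -1)), -1)), 33511) = Mul(Mul(-21, Add(Mul(-5, Rational(-1, 3)), -1)), 33511) = Mul(Mul(-21, Add(Rational(5, 3), -1)), 33511) = Mul(Mul(-21, Rational(2, 3)), 33511) = Mul(-14, 33511) = -469154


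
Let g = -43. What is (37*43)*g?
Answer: -68413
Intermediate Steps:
(37*43)*g = (37*43)*(-43) = 1591*(-43) = -68413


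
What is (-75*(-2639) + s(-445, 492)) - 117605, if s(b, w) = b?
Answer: 79875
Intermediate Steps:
(-75*(-2639) + s(-445, 492)) - 117605 = (-75*(-2639) - 445) - 117605 = (197925 - 445) - 117605 = 197480 - 117605 = 79875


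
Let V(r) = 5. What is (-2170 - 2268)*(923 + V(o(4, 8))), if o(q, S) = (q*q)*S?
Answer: -4118464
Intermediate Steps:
o(q, S) = S*q² (o(q, S) = q²*S = S*q²)
(-2170 - 2268)*(923 + V(o(4, 8))) = (-2170 - 2268)*(923 + 5) = -4438*928 = -4118464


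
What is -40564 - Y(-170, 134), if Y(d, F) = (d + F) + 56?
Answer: -40584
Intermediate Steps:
Y(d, F) = 56 + F + d (Y(d, F) = (F + d) + 56 = 56 + F + d)
-40564 - Y(-170, 134) = -40564 - (56 + 134 - 170) = -40564 - 1*20 = -40564 - 20 = -40584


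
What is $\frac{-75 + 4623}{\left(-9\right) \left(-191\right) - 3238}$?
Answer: $- \frac{4548}{1519} \approx -2.9941$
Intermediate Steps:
$\frac{-75 + 4623}{\left(-9\right) \left(-191\right) - 3238} = \frac{4548}{1719 - 3238} = \frac{4548}{-1519} = 4548 \left(- \frac{1}{1519}\right) = - \frac{4548}{1519}$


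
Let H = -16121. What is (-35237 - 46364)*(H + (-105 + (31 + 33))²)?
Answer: 1178318440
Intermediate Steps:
(-35237 - 46364)*(H + (-105 + (31 + 33))²) = (-35237 - 46364)*(-16121 + (-105 + (31 + 33))²) = -81601*(-16121 + (-105 + 64)²) = -81601*(-16121 + (-41)²) = -81601*(-16121 + 1681) = -81601*(-14440) = 1178318440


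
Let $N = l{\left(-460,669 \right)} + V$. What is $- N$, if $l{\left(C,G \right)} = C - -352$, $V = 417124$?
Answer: $-417016$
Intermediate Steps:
$l{\left(C,G \right)} = 352 + C$ ($l{\left(C,G \right)} = C + 352 = 352 + C$)
$N = 417016$ ($N = \left(352 - 460\right) + 417124 = -108 + 417124 = 417016$)
$- N = \left(-1\right) 417016 = -417016$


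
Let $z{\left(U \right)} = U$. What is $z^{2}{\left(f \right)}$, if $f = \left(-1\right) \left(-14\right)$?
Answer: $196$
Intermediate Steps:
$f = 14$
$z^{2}{\left(f \right)} = 14^{2} = 196$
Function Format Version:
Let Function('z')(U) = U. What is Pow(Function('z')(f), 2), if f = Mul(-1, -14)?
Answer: 196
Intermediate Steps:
f = 14
Pow(Function('z')(f), 2) = Pow(14, 2) = 196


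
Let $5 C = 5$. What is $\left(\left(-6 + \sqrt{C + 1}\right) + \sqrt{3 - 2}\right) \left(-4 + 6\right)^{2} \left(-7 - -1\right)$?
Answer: $120 - 24 \sqrt{2} \approx 86.059$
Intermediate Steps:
$C = 1$ ($C = \frac{1}{5} \cdot 5 = 1$)
$\left(\left(-6 + \sqrt{C + 1}\right) + \sqrt{3 - 2}\right) \left(-4 + 6\right)^{2} \left(-7 - -1\right) = \left(\left(-6 + \sqrt{1 + 1}\right) + \sqrt{3 - 2}\right) \left(-4 + 6\right)^{2} \left(-7 - -1\right) = \left(\left(-6 + \sqrt{2}\right) + \sqrt{1}\right) 2^{2} \left(-7 + 1\right) = \left(\left(-6 + \sqrt{2}\right) + 1\right) 4 \left(-6\right) = \left(-5 + \sqrt{2}\right) 4 \left(-6\right) = \left(-20 + 4 \sqrt{2}\right) \left(-6\right) = 120 - 24 \sqrt{2}$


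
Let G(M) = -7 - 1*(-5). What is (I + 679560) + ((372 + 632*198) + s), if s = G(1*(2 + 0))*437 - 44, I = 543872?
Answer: 1348022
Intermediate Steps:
G(M) = -2 (G(M) = -7 + 5 = -2)
s = -918 (s = -2*437 - 44 = -874 - 44 = -918)
(I + 679560) + ((372 + 632*198) + s) = (543872 + 679560) + ((372 + 632*198) - 918) = 1223432 + ((372 + 125136) - 918) = 1223432 + (125508 - 918) = 1223432 + 124590 = 1348022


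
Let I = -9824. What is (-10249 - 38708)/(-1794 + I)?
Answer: 48957/11618 ≈ 4.2139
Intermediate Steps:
(-10249 - 38708)/(-1794 + I) = (-10249 - 38708)/(-1794 - 9824) = -48957/(-11618) = -48957*(-1/11618) = 48957/11618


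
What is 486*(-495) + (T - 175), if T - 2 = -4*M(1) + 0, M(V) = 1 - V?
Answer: -240743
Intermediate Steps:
T = 2 (T = 2 + (-4*(1 - 1*1) + 0) = 2 + (-4*(1 - 1) + 0) = 2 + (-4*0 + 0) = 2 + (0 + 0) = 2 + 0 = 2)
486*(-495) + (T - 175) = 486*(-495) + (2 - 175) = -240570 - 173 = -240743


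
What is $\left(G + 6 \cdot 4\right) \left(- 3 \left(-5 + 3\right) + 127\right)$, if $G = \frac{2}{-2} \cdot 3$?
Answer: $2793$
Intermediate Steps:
$G = -3$ ($G = 2 \left(- \frac{1}{2}\right) 3 = \left(-1\right) 3 = -3$)
$\left(G + 6 \cdot 4\right) \left(- 3 \left(-5 + 3\right) + 127\right) = \left(-3 + 6 \cdot 4\right) \left(- 3 \left(-5 + 3\right) + 127\right) = \left(-3 + 24\right) \left(\left(-3\right) \left(-2\right) + 127\right) = 21 \left(6 + 127\right) = 21 \cdot 133 = 2793$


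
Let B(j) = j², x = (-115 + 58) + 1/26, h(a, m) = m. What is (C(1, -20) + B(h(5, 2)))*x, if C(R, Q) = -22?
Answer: 13329/13 ≈ 1025.3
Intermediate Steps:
x = -1481/26 (x = -57 + 1/26 = -1481/26 ≈ -56.962)
(C(1, -20) + B(h(5, 2)))*x = (-22 + 2²)*(-1481/26) = (-22 + 4)*(-1481/26) = -18*(-1481/26) = 13329/13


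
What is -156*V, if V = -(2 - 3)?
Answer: -156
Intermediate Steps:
V = 1 (V = -1*(-1) = 1)
-156*V = -156*1 = -156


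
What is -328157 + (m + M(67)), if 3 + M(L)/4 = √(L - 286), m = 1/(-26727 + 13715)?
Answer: -4270135029/13012 + 4*I*√219 ≈ -3.2817e+5 + 59.195*I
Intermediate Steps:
m = -1/13012 (m = 1/(-13012) = -1/13012 ≈ -7.6852e-5)
M(L) = -12 + 4*√(-286 + L) (M(L) = -12 + 4*√(L - 286) = -12 + 4*√(-286 + L))
-328157 + (m + M(67)) = -328157 + (-1/13012 + (-12 + 4*√(-286 + 67))) = -328157 + (-1/13012 + (-12 + 4*√(-219))) = -328157 + (-1/13012 + (-12 + 4*(I*√219))) = -328157 + (-1/13012 + (-12 + 4*I*√219)) = -328157 + (-156145/13012 + 4*I*√219) = -4270135029/13012 + 4*I*√219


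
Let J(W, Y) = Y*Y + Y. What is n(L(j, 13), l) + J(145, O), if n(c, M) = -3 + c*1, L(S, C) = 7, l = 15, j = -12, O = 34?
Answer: 1194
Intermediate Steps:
J(W, Y) = Y + Y² (J(W, Y) = Y² + Y = Y + Y²)
n(c, M) = -3 + c
n(L(j, 13), l) + J(145, O) = (-3 + 7) + 34*(1 + 34) = 4 + 34*35 = 4 + 1190 = 1194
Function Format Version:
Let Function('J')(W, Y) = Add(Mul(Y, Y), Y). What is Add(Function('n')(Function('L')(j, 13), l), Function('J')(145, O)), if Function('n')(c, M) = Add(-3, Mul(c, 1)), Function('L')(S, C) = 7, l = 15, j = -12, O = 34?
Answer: 1194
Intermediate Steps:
Function('J')(W, Y) = Add(Y, Pow(Y, 2)) (Function('J')(W, Y) = Add(Pow(Y, 2), Y) = Add(Y, Pow(Y, 2)))
Function('n')(c, M) = Add(-3, c)
Add(Function('n')(Function('L')(j, 13), l), Function('J')(145, O)) = Add(Add(-3, 7), Mul(34, Add(1, 34))) = Add(4, Mul(34, 35)) = Add(4, 1190) = 1194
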